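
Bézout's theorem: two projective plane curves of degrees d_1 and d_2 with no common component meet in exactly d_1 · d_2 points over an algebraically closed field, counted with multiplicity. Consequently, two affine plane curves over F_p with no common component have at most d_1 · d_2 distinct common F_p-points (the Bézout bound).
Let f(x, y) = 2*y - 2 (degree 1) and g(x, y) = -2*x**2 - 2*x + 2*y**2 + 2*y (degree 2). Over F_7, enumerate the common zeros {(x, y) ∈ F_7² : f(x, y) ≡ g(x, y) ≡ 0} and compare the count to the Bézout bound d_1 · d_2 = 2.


Common zeros: {(1, 1), (5, 1)}; count = 2; Bézout bound = 2.

deg(f) = 1, deg(g) = 2, so Bézout bound = 2.
Scan x ∈ F_7. For each x, list the y ∈ F_7 with f(x, y) ≡ 0 and those with g(x, y) ≡ 0 (mod 7); the common zeros in that column are the intersection.
  x = 0: f ≡ 0 at y ∈ {1}; g ≡ 0 at y ∈ {0, 6}; common: ∅.
  x = 1: f ≡ 0 at y ∈ {1}; g ≡ 0 at y ∈ {1, 5}; common: {1}.
  x = 2: f ≡ 0 at y ∈ {1}; g ≡ 0 at y ∈ {2, 4}; common: ∅.
  x = 3: f ≡ 0 at y ∈ {1}; g ≡ 0 at y ∈ {3}; common: ∅.
  x = 4: f ≡ 0 at y ∈ {1}; g ≡ 0 at y ∈ {2, 4}; common: ∅.
  x = 5: f ≡ 0 at y ∈ {1}; g ≡ 0 at y ∈ {1, 5}; common: {1}.
  x = 6: f ≡ 0 at y ∈ {1}; g ≡ 0 at y ∈ {0, 6}; common: ∅.
Collecting: common zeros = {(1, 1), (5, 1)}, so the count is 2.
Comparison with the Bézout bound: 2 ≤ 2 = deg(f)·deg(g), as expected for curves with no common component (the bound is attained).


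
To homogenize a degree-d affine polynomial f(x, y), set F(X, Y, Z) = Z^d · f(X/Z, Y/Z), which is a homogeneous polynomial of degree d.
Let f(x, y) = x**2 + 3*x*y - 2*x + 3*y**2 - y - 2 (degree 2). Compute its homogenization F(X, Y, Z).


F(X, Y, Z) = X**2 + 3*X*Y - 2*X*Z + 3*Y**2 - Y*Z - 2*Z**2

deg(f) = 2.
Substitute x = X/Z, y = Y/Z into f, then multiply by Z^2.
  monomial 1·x^2·y^0 ↦ 1·X^2·Y^0·Z^0.
  monomial 3·x^1·y^1 ↦ 3·X^1·Y^1·Z^0.
  monomial -2·x^1·y^0 ↦ -2·X^1·Y^0·Z^1.
  monomial 3·x^0·y^2 ↦ 3·X^0·Y^2·Z^0.
  monomial -1·x^0·y^1 ↦ -1·X^0·Y^1·Z^1.
  monomial -2·x^0·y^0 ↦ -2·X^0·Y^0·Z^2.
Collecting: F(X, Y, Z) = X**2 + 3*X*Y - 2*X*Z + 3*Y**2 - Y*Z - 2*Z**2.


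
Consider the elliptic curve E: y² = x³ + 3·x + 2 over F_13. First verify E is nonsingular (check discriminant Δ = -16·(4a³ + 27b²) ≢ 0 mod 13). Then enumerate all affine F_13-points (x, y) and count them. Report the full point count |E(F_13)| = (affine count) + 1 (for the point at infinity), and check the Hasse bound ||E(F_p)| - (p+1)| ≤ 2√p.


Affine points = {(2, 4), (2, 9), (3, 5), (3, 8), (4, 0), (5, 5), (5, 8), (9, 2), (9, 11), (11, 1), (11, 12)}; affine count = 11; |E(F_13)| = 12.

Discriminant check: Δ ∝ 4a³ + 27b² = 4·3³ + 27·2² = 4·27 + 27·4 ≡ 8 (mod 13). Nonzero ⇒ E is nonsingular.
For each x ∈ F_13, compute rhs = x³ + 3·x + 2 mod 13, then count y ∈ F_13 with y² ≡ rhs.
  x = 0: rhs = 2, matching y values: none (0 points).
  x = 1: rhs = 6, matching y values: none (0 points).
  x = 2: rhs = 3, matching y values: 4, 9 (2 points).
  x = 3: rhs = 12, matching y values: 5, 8 (2 points).
  x = 4: rhs = 0, matching y values: 0 (1 points).
  x = 5: rhs = 12, matching y values: 5, 8 (2 points).
  x = 6: rhs = 2, matching y values: none (0 points).
  x = 7: rhs = 2, matching y values: none (0 points).
  x = 8: rhs = 5, matching y values: none (0 points).
  x = 9: rhs = 4, matching y values: 2, 11 (2 points).
  x = 10: rhs = 5, matching y values: none (0 points).
  x = 11: rhs = 1, matching y values: 1, 12 (2 points).
  x = 12: rhs = 11, matching y values: none (0 points).
Total affine count: 11.
Full point count |E(F_13)| = 11 + 1 = 12.
Hasse bound: |12 − (13+1)| = |-2| = 2 ≤ 2√13 ≈ 7.2111 ✓.


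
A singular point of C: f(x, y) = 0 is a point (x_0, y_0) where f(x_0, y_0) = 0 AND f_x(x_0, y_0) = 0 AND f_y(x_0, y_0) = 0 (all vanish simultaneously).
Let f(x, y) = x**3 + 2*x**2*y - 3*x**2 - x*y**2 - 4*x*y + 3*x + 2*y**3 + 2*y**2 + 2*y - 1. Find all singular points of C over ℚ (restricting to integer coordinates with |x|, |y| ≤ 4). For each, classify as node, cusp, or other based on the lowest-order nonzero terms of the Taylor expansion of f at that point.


Singular points: {(1, 0)}; classification: cusp.

Compute partial derivatives:
  f_x = 3*x**2 + 4*x*y - 6*x - y**2 - 4*y + 3.
  f_y = 2*x**2 - 2*x*y - 4*x + 6*y**2 + 4*y + 2.
Scan x_0 ∈ {−4, ..., 4}. For each x_0, f_y(x_0, y) is a polynomial in y; find its integer roots y ∈ {−4, ..., 4}, then test f_x and f at those candidates.
  x = -4: f_y(-4, y) = 6*y**2 + 12*y + 50; no integer root y with |y| ≤ 4.
  x = -3: f_y(-3, y) = 6*y**2 + 10*y + 32; no integer root y with |y| ≤ 4.
  x = -2: f_y(-2, y) = 6*y**2 + 8*y + 18; no integer root y with |y| ≤ 4.
  x = -1: f_y(-1, y) = 6*y**2 + 6*y + 8; no integer root y with |y| ≤ 4.
  x = 0: f_y(0, y) = 6*y**2 + 4*y + 2; no integer root y with |y| ≤ 4.
  x = 1: f_y(1, y) = 6*y**2 + 2*y; vanishes at y ∈ {0}. (1, 0): f_x = 0, f = 0 — SINGULAR.
  x = 2: f_y(2, y) = 6*y**2 + 2; no integer root y with |y| ≤ 4.
  x = 3: f_y(3, y) = 6*y**2 - 2*y + 8; no integer root y with |y| ≤ 4.
  x = 4: f_y(4, y) = 6*y**2 - 4*y + 18; no integer root y with |y| ≤ 4.
Only singular point on the grid: (1, 0).
Classify: substitute x = 1 + u, y = 0 + v and expand: f = u**3 + 2*u**2*v - u*v**2 + 2*v**3 + v**2.
No constant or linear terms (consistent with a singular point). Quadratic part: v**2. Cubic part: u**3 + 2*u**2*v - u*v**2 + 2*v**3.
The quadratic part v**2 is a perfect square, so there is a single (double) tangent line v = 0, i.e. y = 0. Restricting the cubic part to that line (v = 0) leaves u**3 ≠ 0, so f is not divisible by v and the branch is v² ≈ -u**3 to lowest order — this is a cusp.
Classification: cusp.


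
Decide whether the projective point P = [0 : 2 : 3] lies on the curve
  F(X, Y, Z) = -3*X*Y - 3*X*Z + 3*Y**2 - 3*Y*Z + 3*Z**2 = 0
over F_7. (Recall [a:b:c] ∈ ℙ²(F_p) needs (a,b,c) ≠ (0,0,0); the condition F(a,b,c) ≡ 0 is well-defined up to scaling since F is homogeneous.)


F(0,2,3) ≡ 0 (mod 7); P is on the curve.

Evaluate F(0, 2, 3) term-by-term (mod 7).
  -3*X*Y ↦ -3·0·2·1 = 0
  -3*X*Z ↦ -3·0·1·3 = 0
  3*Y**2 ↦ 3·1·4·1 = 12
  -3*Y*Z ↦ -3·1·2·3 = -18
  3*Z**2 ↦ 3·1·1·9 = 27
Sum: F(0, 2, 3) = (0) + (0) + (12) + (-18) + (27) = 21.
Reducing mod 7: 21 ≡ 0 (mod 7).
Since F(a, b, c) ≡ 0 (mod 7), P lies on the curve.


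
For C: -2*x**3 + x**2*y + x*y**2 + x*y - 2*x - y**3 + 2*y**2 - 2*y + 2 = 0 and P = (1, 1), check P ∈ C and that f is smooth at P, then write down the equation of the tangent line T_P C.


Tangent line at P: -4*x + 3*y + 1 = 0.

Step 1: f(1, 1) = 0, so P lies on C.
Step 2: partial derivatives
  f_x(x, y) = -6*x**2 + 2*x*y + y**2 + y - 2, f_y(x, y) = x**2 + 2*x*y + x - 3*y**2 + 4*y - 2.
  f_x(P) = -4, f_y(P) = 3 (gradient nonzero, so P is smooth).
Step 3: tangent line at P: -4·(x − 1) + 3·(y − 1) = 0.
Expanding: -4*x + 3*y + 1 = 0.


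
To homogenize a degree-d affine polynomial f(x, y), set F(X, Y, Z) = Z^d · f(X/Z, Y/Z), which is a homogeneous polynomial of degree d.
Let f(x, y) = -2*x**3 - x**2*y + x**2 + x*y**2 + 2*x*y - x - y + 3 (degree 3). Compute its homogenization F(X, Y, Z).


F(X, Y, Z) = -2*X**3 - X**2*Y + X**2*Z + X*Y**2 + 2*X*Y*Z - X*Z**2 - Y*Z**2 + 3*Z**3

deg(f) = 3.
Substitute x = X/Z, y = Y/Z into f, then multiply by Z^3.
  monomial -2·x^3·y^0 ↦ -2·X^3·Y^0·Z^0.
  monomial -1·x^2·y^1 ↦ -1·X^2·Y^1·Z^0.
  monomial 1·x^2·y^0 ↦ 1·X^2·Y^0·Z^1.
  monomial 1·x^1·y^2 ↦ 1·X^1·Y^2·Z^0.
  monomial 2·x^1·y^1 ↦ 2·X^1·Y^1·Z^1.
  monomial -1·x^1·y^0 ↦ -1·X^1·Y^0·Z^2.
  monomial -1·x^0·y^1 ↦ -1·X^0·Y^1·Z^2.
  monomial 3·x^0·y^0 ↦ 3·X^0·Y^0·Z^3.
Collecting: F(X, Y, Z) = -2*X**3 - X**2*Y + X**2*Z + X*Y**2 + 2*X*Y*Z - X*Z**2 - Y*Z**2 + 3*Z**3.


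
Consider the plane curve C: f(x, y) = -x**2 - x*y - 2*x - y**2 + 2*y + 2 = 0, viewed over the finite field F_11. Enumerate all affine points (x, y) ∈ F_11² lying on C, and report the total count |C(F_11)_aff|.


Affine F_11-points: {(0, 6), (0, 7), (2, 4), (2, 7), (3, 4), (3, 6), (4, 0), (4, 9), (5, 0), (5, 8), (7, 8), (7, 9)}; count = 12.

For each of the 121 pairs (x, y) ∈ F_11², evaluate f(x, y) mod 11. Record the zeros.
  x = 0: [0↦2, 1↦3, 2↦2, 3↦10, 4↦5, 5↦9, 6↦0, 7↦0, 8↦9, 9↦5, 10↦10]  zeros at y ∈ {6, 7}
  x = 1: [0↦10, 1↦10, 2↦8, 3↦4, 4↦9, 5↦1, 6↦2, 7↦1, 8↦9, 9↦4, 10↦8]  zeros at y ∈ ∅
  x = 2: [0↦5, 1↦4, 2↦1, 3↦7, 4↦0, 5↦2, 6↦2, 7↦0, 8↦7, 9↦1, 10↦4]  zeros at y ∈ {4, 7}
  x = 3: [0↦9, 1↦7, 2↦3, 3↦8, 4↦0, 5↦1, 6↦0, 7↦8, 8↦3, 9↦7, 10↦9]  zeros at y ∈ {4, 6}
  x = 4: [0↦0, 1↦8, 2↦3, 3↦7, 4↦9, 5↦9, 6↦7, 7↦3, 8↦8, 9↦0, 10↦1]  zeros at y ∈ {0, 9}
  x = 5: [0↦0, 1↦7, 2↦1, 3↦4, 4↦5, 5↦4, 6↦1, 7↦7, 8↦0, 9↦2, 10↦2]  zeros at y ∈ {0, 8}
  x = 6: [0↦9, 1↦4, 2↦8, 3↦10, 4↦10, 5↦8, 6↦4, 7↦9, 8↦1, 9↦2, 10↦1]  zeros at y ∈ ∅
  x = 7: [0↦5, 1↦10, 2↦2, 3↦3, 4↦2, 5↦10, 6↦5, 7↦9, 8↦0, 9↦0, 10↦9]  zeros at y ∈ {8, 9}
  x = 8: [0↦10, 1↦3, 2↦5, 3↦5, 4↦3, 5↦10, 6↦4, 7↦7, 8↦8, 9↦7, 10↦4]  zeros at y ∈ ∅
  x = 9: [0↦2, 1↦5, 2↦6, 3↦5, 4↦2, 5↦8, 6↦1, 7↦3, 8↦3, 9↦1, 10↦8]  zeros at y ∈ ∅
  x = 10: [0↦3, 1↦5, 2↦5, 3↦3, 4↦10, 5↦4, 6↦7, 7↦8, 8↦7, 9↦4, 10↦10]  zeros at y ∈ ∅
Collecting zeros: affine points = {(0, 6), (0, 7), (2, 4), (2, 7), (3, 4), (3, 6), (4, 0), (4, 9), (5, 0), (5, 8), (7, 8), (7, 9)}.
Total count |C(F_11)_aff| = 12.


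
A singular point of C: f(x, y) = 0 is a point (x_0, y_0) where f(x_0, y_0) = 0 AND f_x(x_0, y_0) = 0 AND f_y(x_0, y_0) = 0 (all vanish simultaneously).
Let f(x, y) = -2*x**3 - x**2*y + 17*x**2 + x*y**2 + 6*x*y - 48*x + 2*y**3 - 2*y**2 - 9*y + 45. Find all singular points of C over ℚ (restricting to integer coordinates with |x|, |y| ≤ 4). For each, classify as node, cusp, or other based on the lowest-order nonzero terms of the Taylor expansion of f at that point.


Singular points: {(3, 0)}; classification: node.

Compute partial derivatives:
  f_x = -6*x**2 - 2*x*y + 34*x + y**2 + 6*y - 48.
  f_y = -x**2 + 2*x*y + 6*x + 6*y**2 - 4*y - 9.
Scan x_0 ∈ {−4, ..., 4}. For each x_0, f_y(x_0, y) is a polynomial in y; find its integer roots y ∈ {−4, ..., 4}, then test f_x and f at those candidates.
  x = -4: f_y(-4, y) = 6*y**2 - 12*y - 49; no integer root y with |y| ≤ 4.
  x = -3: f_y(-3, y) = 6*y**2 - 10*y - 36; no integer root y with |y| ≤ 4.
  x = -2: f_y(-2, y) = 6*y**2 - 8*y - 25; no integer root y with |y| ≤ 4.
  x = -1: f_y(-1, y) = 6*y**2 - 6*y - 16; no integer root y with |y| ≤ 4.
  x = 0: f_y(0, y) = 6*y**2 - 4*y - 9; no integer root y with |y| ≤ 4.
  x = 1: f_y(1, y) = 6*y**2 - 2*y - 4; vanishes at y ∈ {1}. (1, 1): f_x = -15 ≠ 0.
  x = 2: f_y(2, y) = 6*y**2 - 1; no integer root y with |y| ≤ 4.
  x = 3: f_y(3, y) = 6*y**2 + 2*y; vanishes at y ∈ {0}. (3, 0): f_x = 0, f = 0 — SINGULAR.
  x = 4: f_y(4, y) = 6*y**2 + 4*y - 1; no integer root y with |y| ≤ 4.
Only singular point on the grid: (3, 0).
Classify: substitute x = 3 + u, y = 0 + v and expand: f = -2*u**3 - u**2*v - u**2 + u*v**2 + 2*v**3 + v**2.
No constant or linear terms (consistent with a singular point). Quadratic part: -u**2 + v**2. Cubic part: -2*u**3 - u**2*v + u*v**2 + 2*v**3.
The quadratic part v**2 - u**2 = (v − u)(v + u) splits into two distinct linear factors, so there are two distinct tangent lines y − 0 = ±(x − 3) — this is a node (ordinary double point).
Classification: node.


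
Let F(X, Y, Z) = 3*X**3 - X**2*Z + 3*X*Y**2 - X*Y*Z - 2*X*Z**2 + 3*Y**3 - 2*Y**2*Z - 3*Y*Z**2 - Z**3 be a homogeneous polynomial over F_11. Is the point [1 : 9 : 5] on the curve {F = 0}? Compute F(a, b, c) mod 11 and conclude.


F(1,9,5) ≡ 8 (mod 11); P is NOT on the curve.

Evaluate F(1, 9, 5) term-by-term (mod 11).
  3*X**3 ↦ 3·1·1·1 = 3
  -X**2*Z ↦ -1·1·1·5 = -5
  3*X*Y**2 ↦ 3·1·81·1 = 243
  -X*Y*Z ↦ -1·1·9·5 = -45
  -2*X*Z**2 ↦ -2·1·1·25 = -50
  3*Y**3 ↦ 3·1·729·1 = 2187
  -2*Y**2*Z ↦ -2·1·81·5 = -810
  -3*Y*Z**2 ↦ -3·1·9·25 = -675
  -Z**3 ↦ -1·1·1·125 = -125
Sum: F(1, 9, 5) = (3) + (-5) + (243) + (-45) + (-50) + (2187) + (-810) + (-675) + (-125) = 723.
Reducing mod 11: 723 ≡ 8 (mod 11).
Since F(a, b, c) ≡ 8 ≠ 0 (mod 11), P does NOT lie on the curve.


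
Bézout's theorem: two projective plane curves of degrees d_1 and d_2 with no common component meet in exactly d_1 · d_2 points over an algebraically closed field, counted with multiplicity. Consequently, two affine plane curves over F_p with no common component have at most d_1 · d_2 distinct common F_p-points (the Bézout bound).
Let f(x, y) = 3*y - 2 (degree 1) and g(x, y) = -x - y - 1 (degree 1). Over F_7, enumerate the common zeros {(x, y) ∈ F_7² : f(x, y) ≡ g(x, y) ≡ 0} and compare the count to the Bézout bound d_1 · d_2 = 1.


Common zeros: {(3, 3)}; count = 1; Bézout bound = 1.

deg(f) = 1, deg(g) = 1, so Bézout bound = 1.
Scan x ∈ F_7. For each x, list the y ∈ F_7 with f(x, y) ≡ 0 and those with g(x, y) ≡ 0 (mod 7); the common zeros in that column are the intersection.
  x = 0: f ≡ 0 at y ∈ {3}; g ≡ 0 at y ∈ {6}; common: ∅.
  x = 1: f ≡ 0 at y ∈ {3}; g ≡ 0 at y ∈ {5}; common: ∅.
  x = 2: f ≡ 0 at y ∈ {3}; g ≡ 0 at y ∈ {4}; common: ∅.
  x = 3: f ≡ 0 at y ∈ {3}; g ≡ 0 at y ∈ {3}; common: {3}.
  x = 4: f ≡ 0 at y ∈ {3}; g ≡ 0 at y ∈ {2}; common: ∅.
  x = 5: f ≡ 0 at y ∈ {3}; g ≡ 0 at y ∈ {1}; common: ∅.
  x = 6: f ≡ 0 at y ∈ {3}; g ≡ 0 at y ∈ {0}; common: ∅.
Collecting: common zeros = {(3, 3)}, so the count is 1.
Comparison with the Bézout bound: 1 ≤ 1 = deg(f)·deg(g), as expected for curves with no common component (the bound is attained).


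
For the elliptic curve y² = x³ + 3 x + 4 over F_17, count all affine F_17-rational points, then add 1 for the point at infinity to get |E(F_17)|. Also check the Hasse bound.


Affine points = {(0, 2), (0, 15), (1, 5), (1, 12), (2, 1), (2, 16), (5, 5), (5, 12), (6, 0), (8, 8), (8, 9), (11, 5), (11, 12), (12, 0), (13, 8), (13, 9), (14, 6), (14, 11), (16, 0)}; affine count = 19; |E(F_17)| = 20.

Discriminant check: Δ ∝ 4a³ + 27b² = 4·3³ + 27·4² = 4·27 + 27·16 ≡ 13 (mod 17). Nonzero ⇒ E is nonsingular.
For each x ∈ F_17, compute rhs = x³ + 3·x + 4 mod 17, then count y ∈ F_17 with y² ≡ rhs.
  x = 0: rhs = 4, matching y values: 2, 15 (2 points).
  x = 1: rhs = 8, matching y values: 5, 12 (2 points).
  x = 2: rhs = 1, matching y values: 1, 16 (2 points).
  x = 3: rhs = 6, matching y values: none (0 points).
  x = 4: rhs = 12, matching y values: none (0 points).
  x = 5: rhs = 8, matching y values: 5, 12 (2 points).
  x = 6: rhs = 0, matching y values: 0 (1 points).
  x = 7: rhs = 11, matching y values: none (0 points).
  x = 8: rhs = 13, matching y values: 8, 9 (2 points).
  x = 9: rhs = 12, matching y values: none (0 points).
  x = 10: rhs = 14, matching y values: none (0 points).
  x = 11: rhs = 8, matching y values: 5, 12 (2 points).
  x = 12: rhs = 0, matching y values: 0 (1 points).
  x = 13: rhs = 13, matching y values: 8, 9 (2 points).
  x = 14: rhs = 2, matching y values: 6, 11 (2 points).
  x = 15: rhs = 7, matching y values: none (0 points).
  x = 16: rhs = 0, matching y values: 0 (1 points).
Total affine count: 19.
Full point count |E(F_17)| = 19 + 1 = 20.
Hasse bound: |20 − (17+1)| = |2| = 2 ≤ 2√17 ≈ 8.2462 ✓.


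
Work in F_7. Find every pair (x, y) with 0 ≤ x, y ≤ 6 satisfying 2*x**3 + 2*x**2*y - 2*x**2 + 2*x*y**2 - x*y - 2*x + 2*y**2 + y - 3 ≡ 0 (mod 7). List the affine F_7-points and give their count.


Affine F_7-points: {(0, 1), (0, 2), (1, 5), (2, 1), (2, 6), (3, 2), (3, 3), (5, 1), (6, 3)}; count = 9.

For each of the 49 pairs (x, y) ∈ F_7², evaluate f(x, y) mod 7. Record the zeros.
  x = 0: [0↦4, 1↦0, 2↦0, 3↦4, 4↦5, 5↦3, 6↦5]  zeros at y ∈ {1, 2}
  x = 1: [0↦2, 1↦1, 2↦1, 3↦2, 4↦4, 5↦0, 6↦4]  zeros at y ∈ {5}
  x = 2: [0↦1, 1↦0, 2↦4, 3↦6, 4↦6, 5↦4, 6↦0]  zeros at y ∈ {1, 6}
  x = 3: [0↦6, 1↦2, 2↦0, 3↦0, 4↦2, 5↦6, 6↦5]  zeros at y ∈ {2, 3}
  x = 4: [0↦1, 1↦5, 2↦1, 3↦3, 4↦4, 5↦4, 6↦3]  zeros at y ∈ ∅
  x = 5: [0↦5, 1↦0, 2↦5, 3↦6, 4↦3, 5↦3, 6↦6]  zeros at y ∈ {1}
  x = 6: [0↦2, 1↦6, 2↦3, 3↦0, 4↦4, 5↦1, 6↦5]  zeros at y ∈ {3}
Collecting zeros: affine points = {(0, 1), (0, 2), (1, 5), (2, 1), (2, 6), (3, 2), (3, 3), (5, 1), (6, 3)}.
Total count |C(F_7)_aff| = 9.


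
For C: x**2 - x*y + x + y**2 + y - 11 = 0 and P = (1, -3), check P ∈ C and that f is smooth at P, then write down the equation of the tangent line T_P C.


Tangent line at P: 6*x - 6*y - 24 = 0.

Step 1: f(1, -3) = 0, so P lies on C.
Step 2: partial derivatives
  f_x(x, y) = 2*x - y + 1, f_y(x, y) = -x + 2*y + 1.
  f_x(P) = 6, f_y(P) = -6 (gradient nonzero, so P is smooth).
Step 3: tangent line at P: 6·(x − 1) + -6·(y − -3) = 0.
Expanding: 6*x - 6*y - 24 = 0.


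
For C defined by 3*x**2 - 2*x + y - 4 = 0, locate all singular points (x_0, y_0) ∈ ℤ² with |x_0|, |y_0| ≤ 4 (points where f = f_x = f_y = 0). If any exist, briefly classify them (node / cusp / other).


No singular points in the scanned grid; C is smooth there.

Compute partial derivatives:
  f_x = 6*x - 2.
  f_y = 1.
f_y = 1 is a nonzero constant, so f_y never vanishes: no point (x, y) can satisfy f = f_x = f_y = 0. In particular no (x, y) ∈ {−4, ..., 4}² is singular; the curve is smooth.


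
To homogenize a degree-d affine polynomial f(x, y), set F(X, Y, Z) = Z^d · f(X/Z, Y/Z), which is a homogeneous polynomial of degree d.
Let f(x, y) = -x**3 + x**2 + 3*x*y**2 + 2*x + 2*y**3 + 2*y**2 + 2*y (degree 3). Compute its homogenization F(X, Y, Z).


F(X, Y, Z) = -X**3 + X**2*Z + 3*X*Y**2 + 2*X*Z**2 + 2*Y**3 + 2*Y**2*Z + 2*Y*Z**2

deg(f) = 3.
Substitute x = X/Z, y = Y/Z into f, then multiply by Z^3.
  monomial -1·x^3·y^0 ↦ -1·X^3·Y^0·Z^0.
  monomial 1·x^2·y^0 ↦ 1·X^2·Y^0·Z^1.
  monomial 3·x^1·y^2 ↦ 3·X^1·Y^2·Z^0.
  monomial 2·x^1·y^0 ↦ 2·X^1·Y^0·Z^2.
  monomial 2·x^0·y^3 ↦ 2·X^0·Y^3·Z^0.
  monomial 2·x^0·y^2 ↦ 2·X^0·Y^2·Z^1.
  monomial 2·x^0·y^1 ↦ 2·X^0·Y^1·Z^2.
Collecting: F(X, Y, Z) = -X**3 + X**2*Z + 3*X*Y**2 + 2*X*Z**2 + 2*Y**3 + 2*Y**2*Z + 2*Y*Z**2.


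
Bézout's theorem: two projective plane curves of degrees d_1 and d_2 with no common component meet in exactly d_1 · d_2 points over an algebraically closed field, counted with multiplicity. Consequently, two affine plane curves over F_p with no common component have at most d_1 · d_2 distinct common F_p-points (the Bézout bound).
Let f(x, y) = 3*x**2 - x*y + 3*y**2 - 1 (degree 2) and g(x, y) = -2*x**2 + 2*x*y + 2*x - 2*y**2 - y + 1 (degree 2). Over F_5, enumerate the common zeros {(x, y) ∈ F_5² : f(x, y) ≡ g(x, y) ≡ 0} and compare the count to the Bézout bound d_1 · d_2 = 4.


Common zeros: ∅; count = 0; Bézout bound = 4.

deg(f) = 2, deg(g) = 2, so Bézout bound = 4.
Scan x ∈ F_5. For each x, list the y ∈ F_5 with f(x, y) ≡ 0 and those with g(x, y) ≡ 0 (mod 5); the common zeros in that column are the intersection.
  x = 0: f ≡ 0 at y ∈ ∅; g ≡ 0 at y ∈ {3, 4}; common: ∅.
  x = 1: f ≡ 0 at y ∈ ∅; g ≡ 0 at y ∈ {1, 2}; common: ∅.
  x = 2: f ≡ 0 at y ∈ ∅; g ≡ 0 at y ∈ {2}; common: ∅.
  x = 3: f ≡ 0 at y ∈ ∅; g ≡ 0 at y ∈ ∅; common: ∅.
  x = 4: f ≡ 0 at y ∈ ∅; g ≡ 0 at y ∈ {3}; common: ∅.
Collecting: common zeros = ∅, so the count is 0.
Comparison with the Bézout bound: 0 ≤ 4 = deg(f)·deg(g), as expected for curves with no common component (the affine F_5-count falls short of the bound because intersections may lie at infinity, over extension fields, or carry multiplicity).


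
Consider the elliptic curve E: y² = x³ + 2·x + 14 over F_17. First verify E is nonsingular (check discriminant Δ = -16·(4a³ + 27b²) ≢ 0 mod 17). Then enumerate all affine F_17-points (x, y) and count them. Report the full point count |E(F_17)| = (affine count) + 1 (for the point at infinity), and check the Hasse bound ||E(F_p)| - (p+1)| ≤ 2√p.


Affine points = {(1, 0), (2, 3), (2, 14), (3, 8), (3, 9), (4, 1), (4, 16), (5, 8), (5, 9), (6, 2), (6, 15), (8, 7), (8, 10), (9, 8), (9, 9), (12, 7), (12, 10), (14, 7), (14, 10), (15, 6), (15, 11)}; affine count = 21; |E(F_17)| = 22.

Discriminant check: Δ ∝ 4a³ + 27b² = 4·2³ + 27·14² = 4·8 + 27·196 ≡ 3 (mod 17). Nonzero ⇒ E is nonsingular.
For each x ∈ F_17, compute rhs = x³ + 2·x + 14 mod 17, then count y ∈ F_17 with y² ≡ rhs.
  x = 0: rhs = 14, matching y values: none (0 points).
  x = 1: rhs = 0, matching y values: 0 (1 points).
  x = 2: rhs = 9, matching y values: 3, 14 (2 points).
  x = 3: rhs = 13, matching y values: 8, 9 (2 points).
  x = 4: rhs = 1, matching y values: 1, 16 (2 points).
  x = 5: rhs = 13, matching y values: 8, 9 (2 points).
  x = 6: rhs = 4, matching y values: 2, 15 (2 points).
  x = 7: rhs = 14, matching y values: none (0 points).
  x = 8: rhs = 15, matching y values: 7, 10 (2 points).
  x = 9: rhs = 13, matching y values: 8, 9 (2 points).
  x = 10: rhs = 14, matching y values: none (0 points).
  x = 11: rhs = 7, matching y values: none (0 points).
  x = 12: rhs = 15, matching y values: 7, 10 (2 points).
  x = 13: rhs = 10, matching y values: none (0 points).
  x = 14: rhs = 15, matching y values: 7, 10 (2 points).
  x = 15: rhs = 2, matching y values: 6, 11 (2 points).
  x = 16: rhs = 11, matching y values: none (0 points).
Total affine count: 21.
Full point count |E(F_17)| = 21 + 1 = 22.
Hasse bound: |22 − (17+1)| = |4| = 4 ≤ 2√17 ≈ 8.2462 ✓.


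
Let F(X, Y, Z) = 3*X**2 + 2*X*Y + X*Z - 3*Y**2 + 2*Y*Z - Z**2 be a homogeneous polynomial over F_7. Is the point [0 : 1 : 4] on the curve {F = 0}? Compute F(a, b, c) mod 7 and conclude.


F(0,1,4) ≡ 3 (mod 7); P is NOT on the curve.

Evaluate F(0, 1, 4) term-by-term (mod 7).
  3*X**2 ↦ 3·0·1·1 = 0
  2*X*Y ↦ 2·0·1·1 = 0
  X*Z ↦ 1·0·1·4 = 0
  -3*Y**2 ↦ -3·1·1·1 = -3
  2*Y*Z ↦ 2·1·1·4 = 8
  -Z**2 ↦ -1·1·1·16 = -16
Sum: F(0, 1, 4) = (0) + (0) + (0) + (-3) + (8) + (-16) = -11.
Reducing mod 7: -11 ≡ 3 (mod 7).
Since F(a, b, c) ≡ 3 ≠ 0 (mod 7), P does NOT lie on the curve.


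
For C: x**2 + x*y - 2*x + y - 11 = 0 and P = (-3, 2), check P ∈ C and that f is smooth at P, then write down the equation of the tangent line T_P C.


Tangent line at P: -6*x - 2*y - 14 = 0.

Step 1: f(-3, 2) = 0, so P lies on C.
Step 2: partial derivatives
  f_x(x, y) = 2*x + y - 2, f_y(x, y) = x + 1.
  f_x(P) = -6, f_y(P) = -2 (gradient nonzero, so P is smooth).
Step 3: tangent line at P: -6·(x − -3) + -2·(y − 2) = 0.
Expanding: -6*x - 2*y - 14 = 0.


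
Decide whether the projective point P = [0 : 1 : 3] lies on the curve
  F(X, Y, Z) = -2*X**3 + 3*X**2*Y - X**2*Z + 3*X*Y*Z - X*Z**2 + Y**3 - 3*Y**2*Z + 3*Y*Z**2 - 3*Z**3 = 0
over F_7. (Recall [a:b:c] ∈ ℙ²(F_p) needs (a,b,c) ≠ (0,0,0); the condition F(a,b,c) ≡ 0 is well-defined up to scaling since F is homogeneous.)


F(0,1,3) ≡ 1 (mod 7); P is NOT on the curve.

Evaluate F(0, 1, 3) term-by-term (mod 7).
  -2*X**3 ↦ -2·0·1·1 = 0
  3*X**2*Y ↦ 3·0·1·1 = 0
  -X**2*Z ↦ -1·0·1·3 = 0
  3*X*Y*Z ↦ 3·0·1·3 = 0
  -X*Z**2 ↦ -1·0·1·9 = 0
  Y**3 ↦ 1·1·1·1 = 1
  -3*Y**2*Z ↦ -3·1·1·3 = -9
  3*Y*Z**2 ↦ 3·1·1·9 = 27
  -3*Z**3 ↦ -3·1·1·27 = -81
Sum: F(0, 1, 3) = (0) + (0) + (0) + (0) + (0) + (1) + (-9) + (27) + (-81) = -62.
Reducing mod 7: -62 ≡ 1 (mod 7).
Since F(a, b, c) ≡ 1 ≠ 0 (mod 7), P does NOT lie on the curve.


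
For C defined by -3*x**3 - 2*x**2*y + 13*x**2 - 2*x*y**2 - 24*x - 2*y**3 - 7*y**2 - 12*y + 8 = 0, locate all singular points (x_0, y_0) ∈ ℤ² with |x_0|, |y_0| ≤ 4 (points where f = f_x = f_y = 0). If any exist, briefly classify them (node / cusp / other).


Singular points: {(2, -2)}; classification: node.

Compute partial derivatives:
  f_x = -9*x**2 - 4*x*y + 26*x - 2*y**2 - 24.
  f_y = -2*x**2 - 4*x*y - 6*y**2 - 14*y - 12.
Scan x_0 ∈ {−4, ..., 4}. For each x_0, f_y(x_0, y) is a polynomial in y; find its integer roots y ∈ {−4, ..., 4}, then test f_x and f at those candidates.
  x = -4: f_y(-4, y) = -6*y**2 + 2*y - 44; no integer root y with |y| ≤ 4.
  x = -3: f_y(-3, y) = -6*y**2 - 2*y - 30; no integer root y with |y| ≤ 4.
  x = -2: f_y(-2, y) = -6*y**2 - 6*y - 20; no integer root y with |y| ≤ 4.
  x = -1: f_y(-1, y) = -6*y**2 - 10*y - 14; no integer root y with |y| ≤ 4.
  x = 0: f_y(0, y) = -6*y**2 - 14*y - 12; no integer root y with |y| ≤ 4.
  x = 1: f_y(1, y) = -6*y**2 - 18*y - 14; no integer root y with |y| ≤ 4.
  x = 2: f_y(2, y) = -6*y**2 - 22*y - 20; vanishes at y ∈ {-2}. (2, -2): f_x = 0, f = 0 — SINGULAR.
  x = 3: f_y(3, y) = -6*y**2 - 26*y - 30; no integer root y with |y| ≤ 4.
  x = 4: f_y(4, y) = -6*y**2 - 30*y - 44; no integer root y with |y| ≤ 4.
Only singular point on the grid: (2, -2).
Classify: substitute x = 2 + u, y = -2 + v and expand: f = -3*u**3 - 2*u**2*v - u**2 - 2*u*v**2 - 2*v**3 + v**2.
No constant or linear terms (consistent with a singular point). Quadratic part: -u**2 + v**2. Cubic part: -3*u**3 - 2*u**2*v - 2*u*v**2 - 2*v**3.
The quadratic part v**2 - u**2 = (v − u)(v + u) splits into two distinct linear factors, so there are two distinct tangent lines y − -2 = ±(x − 2) — this is a node (ordinary double point).
Classification: node.


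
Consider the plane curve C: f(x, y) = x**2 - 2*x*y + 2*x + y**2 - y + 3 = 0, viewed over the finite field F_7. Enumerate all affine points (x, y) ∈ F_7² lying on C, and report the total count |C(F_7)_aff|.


Affine F_7-points: {(2, 1), (2, 4), (4, 4), (4, 5), (5, 1), (5, 3), (6, 3)}; count = 7.

For each of the 49 pairs (x, y) ∈ F_7², evaluate f(x, y) mod 7. Record the zeros.
  x = 0: [0↦3, 1↦3, 2↦5, 3↦2, 4↦1, 5↦2, 6↦5]  zeros at y ∈ ∅
  x = 1: [0↦6, 1↦4, 2↦4, 3↦6, 4↦3, 5↦2, 6↦3]  zeros at y ∈ ∅
  x = 2: [0↦4, 1↦0, 2↦5, 3↦5, 4↦0, 5↦4, 6↦3]  zeros at y ∈ {1, 4}
  x = 3: [0↦4, 1↦5, 2↦1, 3↦6, 4↦6, 5↦1, 6↦5]  zeros at y ∈ ∅
  x = 4: [0↦6, 1↦5, 2↦6, 3↦2, 4↦0, 5↦0, 6↦2]  zeros at y ∈ {4, 5}
  x = 5: [0↦3, 1↦0, 2↦6, 3↦0, 4↦3, 5↦1, 6↦1]  zeros at y ∈ {1, 3}
  x = 6: [0↦2, 1↦4, 2↦1, 3↦0, 4↦1, 5↦4, 6↦2]  zeros at y ∈ {3}
Collecting zeros: affine points = {(2, 1), (2, 4), (4, 4), (4, 5), (5, 1), (5, 3), (6, 3)}.
Total count |C(F_7)_aff| = 7.


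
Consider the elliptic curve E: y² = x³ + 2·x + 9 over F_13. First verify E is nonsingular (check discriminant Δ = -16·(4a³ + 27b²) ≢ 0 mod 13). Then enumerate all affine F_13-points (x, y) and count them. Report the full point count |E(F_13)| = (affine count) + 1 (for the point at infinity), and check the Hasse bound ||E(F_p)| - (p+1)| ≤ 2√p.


Affine points = {(0, 3), (0, 10), (1, 5), (1, 8), (3, 4), (3, 9), (4, 4), (4, 9), (5, 1), (5, 12), (6, 4), (6, 9), (8, 2), (8, 11), (11, 6), (11, 7)}; affine count = 16; |E(F_13)| = 17.

Discriminant check: Δ ∝ 4a³ + 27b² = 4·2³ + 27·9² = 4·8 + 27·81 ≡ 9 (mod 13). Nonzero ⇒ E is nonsingular.
For each x ∈ F_13, compute rhs = x³ + 2·x + 9 mod 13, then count y ∈ F_13 with y² ≡ rhs.
  x = 0: rhs = 9, matching y values: 3, 10 (2 points).
  x = 1: rhs = 12, matching y values: 5, 8 (2 points).
  x = 2: rhs = 8, matching y values: none (0 points).
  x = 3: rhs = 3, matching y values: 4, 9 (2 points).
  x = 4: rhs = 3, matching y values: 4, 9 (2 points).
  x = 5: rhs = 1, matching y values: 1, 12 (2 points).
  x = 6: rhs = 3, matching y values: 4, 9 (2 points).
  x = 7: rhs = 2, matching y values: none (0 points).
  x = 8: rhs = 4, matching y values: 2, 11 (2 points).
  x = 9: rhs = 2, matching y values: none (0 points).
  x = 10: rhs = 2, matching y values: none (0 points).
  x = 11: rhs = 10, matching y values: 6, 7 (2 points).
  x = 12: rhs = 6, matching y values: none (0 points).
Total affine count: 16.
Full point count |E(F_13)| = 16 + 1 = 17.
Hasse bound: |17 − (13+1)| = |3| = 3 ≤ 2√13 ≈ 7.2111 ✓.


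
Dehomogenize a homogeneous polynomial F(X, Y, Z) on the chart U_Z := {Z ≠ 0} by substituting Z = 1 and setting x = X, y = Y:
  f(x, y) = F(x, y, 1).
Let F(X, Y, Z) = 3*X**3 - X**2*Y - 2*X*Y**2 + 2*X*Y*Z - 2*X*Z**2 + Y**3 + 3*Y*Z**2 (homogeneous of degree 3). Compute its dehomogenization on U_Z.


f(x, y) = 3*x**3 - x**2*y - 2*x*y**2 + 2*x*y - 2*x + y**3 + 3*y

On U_Z we set Z = 1. Each monomial c·X^i·Y^j·Z^k in F becomes c·x^i·y^j·1^k = c·x^i·y^j.
Substituting Z = 1: F(X, Y, 1) = 3*x**3 - x**2*y - 2*x*y**2 + 2*x*y - 2*x + y**3 + 3*y.
Note: deg(f) ≤ deg(F) = 3; strict inequality happens when F is divisible by Z (lost terms).


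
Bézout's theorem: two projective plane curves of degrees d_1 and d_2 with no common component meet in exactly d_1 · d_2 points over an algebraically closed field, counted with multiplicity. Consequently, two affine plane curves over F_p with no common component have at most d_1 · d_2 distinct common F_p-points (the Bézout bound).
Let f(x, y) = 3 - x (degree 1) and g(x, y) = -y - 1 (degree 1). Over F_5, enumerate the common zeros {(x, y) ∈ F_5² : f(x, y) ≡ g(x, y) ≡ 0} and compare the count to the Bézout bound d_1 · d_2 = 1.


Common zeros: {(3, 4)}; count = 1; Bézout bound = 1.

deg(f) = 1, deg(g) = 1, so Bézout bound = 1.
Scan x ∈ F_5. For each x, list the y ∈ F_5 with f(x, y) ≡ 0 and those with g(x, y) ≡ 0 (mod 5); the common zeros in that column are the intersection.
  x = 0: f ≡ 0 at y ∈ ∅; g ≡ 0 at y ∈ {4}; common: ∅.
  x = 1: f ≡ 0 at y ∈ ∅; g ≡ 0 at y ∈ {4}; common: ∅.
  x = 2: f ≡ 0 at y ∈ ∅; g ≡ 0 at y ∈ {4}; common: ∅.
  x = 3: f ≡ 0 at y ∈ {0, 1, 2, 3, 4}; g ≡ 0 at y ∈ {4}; common: {4}.
  x = 4: f ≡ 0 at y ∈ ∅; g ≡ 0 at y ∈ {4}; common: ∅.
Collecting: common zeros = {(3, 4)}, so the count is 1.
Comparison with the Bézout bound: 1 ≤ 1 = deg(f)·deg(g), as expected for curves with no common component (the bound is attained).


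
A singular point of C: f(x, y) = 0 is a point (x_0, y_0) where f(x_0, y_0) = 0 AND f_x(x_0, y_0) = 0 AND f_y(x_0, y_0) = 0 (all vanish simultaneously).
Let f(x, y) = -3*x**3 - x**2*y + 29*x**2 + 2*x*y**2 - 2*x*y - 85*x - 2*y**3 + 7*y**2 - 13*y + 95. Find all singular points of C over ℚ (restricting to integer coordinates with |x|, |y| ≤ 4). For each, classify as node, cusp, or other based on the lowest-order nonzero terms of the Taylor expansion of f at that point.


Singular points: {(3, 2)}; classification: cusp.

Compute partial derivatives:
  f_x = -9*x**2 - 2*x*y + 58*x + 2*y**2 - 2*y - 85.
  f_y = -x**2 + 4*x*y - 2*x - 6*y**2 + 14*y - 13.
Scan x_0 ∈ {−4, ..., 4}. For each x_0, f_y(x_0, y) is a polynomial in y; find its integer roots y ∈ {−4, ..., 4}, then test f_x and f at those candidates.
  x = -4: f_y(-4, y) = -6*y**2 - 2*y - 21; no integer root y with |y| ≤ 4.
  x = -3: f_y(-3, y) = -6*y**2 + 2*y - 16; no integer root y with |y| ≤ 4.
  x = -2: f_y(-2, y) = -6*y**2 + 6*y - 13; no integer root y with |y| ≤ 4.
  x = -1: f_y(-1, y) = -6*y**2 + 10*y - 12; no integer root y with |y| ≤ 4.
  x = 0: f_y(0, y) = -6*y**2 + 14*y - 13; no integer root y with |y| ≤ 4.
  x = 1: f_y(1, y) = -6*y**2 + 18*y - 16; no integer root y with |y| ≤ 4.
  x = 2: f_y(2, y) = -6*y**2 + 22*y - 21; no integer root y with |y| ≤ 4.
  x = 3: f_y(3, y) = -6*y**2 + 26*y - 28; vanishes at y ∈ {2}. (3, 2): f_x = 0, f = 0 — SINGULAR.
  x = 4: f_y(4, y) = -6*y**2 + 30*y - 37; no integer root y with |y| ≤ 4.
Only singular point on the grid: (3, 2).
Classify: substitute x = 3 + u, y = 2 + v and expand: f = -3*u**3 - u**2*v + 2*u*v**2 - 2*v**3 + v**2.
No constant or linear terms (consistent with a singular point). Quadratic part: v**2. Cubic part: -3*u**3 - u**2*v + 2*u*v**2 - 2*v**3.
The quadratic part v**2 is a perfect square, so there is a single (double) tangent line v = 0, i.e. y = 2. Restricting the cubic part to that line (v = 0) leaves -3*u**3 ≠ 0, so f is not divisible by v and the branch is v² ≈ 3*u**3 to lowest order — this is a cusp.
Classification: cusp.


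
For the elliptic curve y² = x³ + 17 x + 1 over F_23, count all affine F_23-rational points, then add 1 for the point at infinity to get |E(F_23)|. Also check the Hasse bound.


Affine points = {(0, 1), (0, 22), (4, 8), (4, 15), (5, 2), (5, 21), (7, 7), (7, 16), (9, 3), (9, 20), (11, 1), (11, 22), (12, 1), (12, 22), (13, 2), (13, 21), (14, 4), (14, 19), (22, 11), (22, 12)}; affine count = 20; |E(F_23)| = 21.

Discriminant check: Δ ∝ 4a³ + 27b² = 4·17³ + 27·1² = 4·4913 + 27·1 ≡ 14 (mod 23). Nonzero ⇒ E is nonsingular.
For each x ∈ F_23, compute rhs = x³ + 17·x + 1 mod 23, then count y ∈ F_23 with y² ≡ rhs.
  x = 0: rhs = 1, matching y values: 1, 22 (2 points).
  x = 1: rhs = 19, matching y values: none (0 points).
  x = 2: rhs = 20, matching y values: none (0 points).
  x = 3: rhs = 10, matching y values: none (0 points).
  x = 4: rhs = 18, matching y values: 8, 15 (2 points).
  x = 5: rhs = 4, matching y values: 2, 21 (2 points).
  x = 6: rhs = 20, matching y values: none (0 points).
  x = 7: rhs = 3, matching y values: 7, 16 (2 points).
  x = 8: rhs = 5, matching y values: none (0 points).
  x = 9: rhs = 9, matching y values: 3, 20 (2 points).
  x = 10: rhs = 21, matching y values: none (0 points).
  x = 11: rhs = 1, matching y values: 1, 22 (2 points).
  x = 12: rhs = 1, matching y values: 1, 22 (2 points).
  x = 13: rhs = 4, matching y values: 2, 21 (2 points).
  x = 14: rhs = 16, matching y values: 4, 19 (2 points).
  x = 15: rhs = 20, matching y values: none (0 points).
  x = 16: rhs = 22, matching y values: none (0 points).
  x = 17: rhs = 5, matching y values: none (0 points).
  x = 18: rhs = 21, matching y values: none (0 points).
  x = 19: rhs = 7, matching y values: none (0 points).
  x = 20: rhs = 15, matching y values: none (0 points).
  x = 21: rhs = 5, matching y values: none (0 points).
  x = 22: rhs = 6, matching y values: 11, 12 (2 points).
Total affine count: 20.
Full point count |E(F_23)| = 20 + 1 = 21.
Hasse bound: |21 − (23+1)| = |-3| = 3 ≤ 2√23 ≈ 9.5917 ✓.


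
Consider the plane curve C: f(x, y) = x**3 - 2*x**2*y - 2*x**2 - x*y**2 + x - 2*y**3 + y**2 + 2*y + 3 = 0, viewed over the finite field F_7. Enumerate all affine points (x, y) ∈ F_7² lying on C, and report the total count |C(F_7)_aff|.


Affine F_7-points: {(3, 3), (4, 2), (5, 4)}; count = 3.

For each of the 49 pairs (x, y) ∈ F_7², evaluate f(x, y) mod 7. Record the zeros.
  x = 0: [0↦3, 1↦4, 2↦2, 3↦6, 4↦4, 5↦5, 6↦4]  zeros at y ∈ ∅
  x = 1: [0↦3, 1↦1, 2↦1, 3↦5, 4↦1, 5↦5, 6↦5]  zeros at y ∈ ∅
  x = 2: [0↦5, 1↦3, 2↦1, 3↦1, 4↦5, 5↦1, 6↦5]  zeros at y ∈ ∅
  x = 3: [0↦1, 1↦2, 2↦1, 3↦0, 4↦1, 5↦6, 6↦3]  zeros at y ∈ {3}
  x = 4: [0↦4, 1↦4, 2↦0, 3↦1, 4↦2, 5↦5, 6↦5]  zeros at y ∈ {2}
  x = 5: [0↦6, 1↦1, 2↦4, 3↦3, 4↦0, 5↦4, 6↦3]  zeros at y ∈ {4}
  x = 6: [0↦6, 1↦6, 2↦5, 3↦5, 4↦1, 5↦2, 6↦3]  zeros at y ∈ ∅
Collecting zeros: affine points = {(3, 3), (4, 2), (5, 4)}.
Total count |C(F_7)_aff| = 3.


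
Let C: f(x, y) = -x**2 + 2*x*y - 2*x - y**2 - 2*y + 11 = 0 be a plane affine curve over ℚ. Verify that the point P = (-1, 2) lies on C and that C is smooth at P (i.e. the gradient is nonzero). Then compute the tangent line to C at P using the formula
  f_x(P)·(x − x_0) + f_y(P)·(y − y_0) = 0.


Tangent line at P: 4*x - 8*y + 20 = 0.

Step 1: f(-1, 2) = 0, so P lies on C.
Step 2: partial derivatives
  f_x(x, y) = -2*x + 2*y - 2, f_y(x, y) = 2*x - 2*y - 2.
  f_x(P) = 4, f_y(P) = -8 (gradient nonzero, so P is smooth).
Step 3: tangent line at P: 4·(x − -1) + -8·(y − 2) = 0.
Expanding: 4*x - 8*y + 20 = 0.


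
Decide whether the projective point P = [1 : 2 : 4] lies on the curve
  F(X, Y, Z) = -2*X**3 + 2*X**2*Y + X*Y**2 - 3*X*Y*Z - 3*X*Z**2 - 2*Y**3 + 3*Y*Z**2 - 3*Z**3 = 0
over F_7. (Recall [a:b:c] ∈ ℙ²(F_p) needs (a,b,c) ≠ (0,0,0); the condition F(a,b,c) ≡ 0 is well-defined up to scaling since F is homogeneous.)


F(1,2,4) ≡ 4 (mod 7); P is NOT on the curve.

Evaluate F(1, 2, 4) term-by-term (mod 7).
  -2*X**3 ↦ -2·1·1·1 = -2
  2*X**2*Y ↦ 2·1·2·1 = 4
  X*Y**2 ↦ 1·1·4·1 = 4
  -3*X*Y*Z ↦ -3·1·2·4 = -24
  -3*X*Z**2 ↦ -3·1·1·16 = -48
  -2*Y**3 ↦ -2·1·8·1 = -16
  3*Y*Z**2 ↦ 3·1·2·16 = 96
  -3*Z**3 ↦ -3·1·1·64 = -192
Sum: F(1, 2, 4) = (-2) + (4) + (4) + (-24) + (-48) + (-16) + (96) + (-192) = -178.
Reducing mod 7: -178 ≡ 4 (mod 7).
Since F(a, b, c) ≡ 4 ≠ 0 (mod 7), P does NOT lie on the curve.


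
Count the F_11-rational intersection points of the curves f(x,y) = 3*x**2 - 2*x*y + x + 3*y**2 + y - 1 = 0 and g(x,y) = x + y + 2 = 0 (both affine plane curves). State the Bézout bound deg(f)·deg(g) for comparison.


Common zeros: {(1, 8), (8, 1)}; count = 2; Bézout bound = 2.

deg(f) = 2, deg(g) = 1, so Bézout bound = 2.
Scan x ∈ F_11. For each x, list the y ∈ F_11 with f(x, y) ≡ 0 and those with g(x, y) ≡ 0 (mod 11); the common zeros in that column are the intersection.
  x = 0: f ≡ 0 at y ∈ ∅; g ≡ 0 at y ∈ {9}; common: ∅.
  x = 1: f ≡ 0 at y ∈ {7, 8}; g ≡ 0 at y ∈ {8}; common: {8}.
  x = 2: f ≡ 0 at y ∈ ∅; g ≡ 0 at y ∈ {7}; common: ∅.
  x = 3: f ≡ 0 at y ∈ ∅; g ≡ 0 at y ∈ {6}; common: ∅.
  x = 4: f ≡ 0 at y ∈ {8, 9}; g ≡ 0 at y ∈ {5}; common: ∅.
  x = 5: f ≡ 0 at y ∈ ∅; g ≡ 0 at y ∈ {4}; common: ∅.
  x = 6: f ≡ 0 at y ∈ ∅; g ≡ 0 at y ∈ {3}; common: ∅.
  x = 7: f ≡ 0 at y ∈ {1, 7}; g ≡ 0 at y ∈ {2}; common: ∅.
  x = 8: f ≡ 0 at y ∈ {1, 4}; g ≡ 0 at y ∈ {1}; common: {1}.
  x = 9: f ≡ 0 at y ∈ {4, 9}; g ≡ 0 at y ∈ {0}; common: ∅.
  x = 10: f ≡ 0 at y ∈ ∅; g ≡ 0 at y ∈ {10}; common: ∅.
Collecting: common zeros = {(1, 8), (8, 1)}, so the count is 2.
Comparison with the Bézout bound: 2 ≤ 2 = deg(f)·deg(g), as expected for curves with no common component (the bound is attained).


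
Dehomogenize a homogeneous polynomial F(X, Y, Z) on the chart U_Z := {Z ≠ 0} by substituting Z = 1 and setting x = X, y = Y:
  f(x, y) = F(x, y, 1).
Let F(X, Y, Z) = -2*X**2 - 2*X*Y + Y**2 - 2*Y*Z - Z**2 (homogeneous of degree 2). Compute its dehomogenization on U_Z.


f(x, y) = -2*x**2 - 2*x*y + y**2 - 2*y - 1

On U_Z we set Z = 1. Each monomial c·X^i·Y^j·Z^k in F becomes c·x^i·y^j·1^k = c·x^i·y^j.
Substituting Z = 1: F(X, Y, 1) = -2*x**2 - 2*x*y + y**2 - 2*y - 1.
Note: deg(f) ≤ deg(F) = 2; strict inequality happens when F is divisible by Z (lost terms).


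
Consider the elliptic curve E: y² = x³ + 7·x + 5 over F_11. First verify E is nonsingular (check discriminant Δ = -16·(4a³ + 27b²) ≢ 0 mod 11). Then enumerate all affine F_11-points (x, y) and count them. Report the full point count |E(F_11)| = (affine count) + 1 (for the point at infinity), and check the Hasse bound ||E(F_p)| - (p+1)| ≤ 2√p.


Affine points = {(0, 4), (0, 7), (2, 4), (2, 7), (3, 3), (3, 8), (4, 3), (4, 8), (5, 0), (7, 1), (7, 10), (8, 1), (8, 10), (9, 4), (9, 7)}; affine count = 15; |E(F_11)| = 16.

Discriminant check: Δ ∝ 4a³ + 27b² = 4·7³ + 27·5² = 4·343 + 27·25 ≡ 1 (mod 11). Nonzero ⇒ E is nonsingular.
For each x ∈ F_11, compute rhs = x³ + 7·x + 5 mod 11, then count y ∈ F_11 with y² ≡ rhs.
  x = 0: rhs = 5, matching y values: 4, 7 (2 points).
  x = 1: rhs = 2, matching y values: none (0 points).
  x = 2: rhs = 5, matching y values: 4, 7 (2 points).
  x = 3: rhs = 9, matching y values: 3, 8 (2 points).
  x = 4: rhs = 9, matching y values: 3, 8 (2 points).
  x = 5: rhs = 0, matching y values: 0 (1 points).
  x = 6: rhs = 10, matching y values: none (0 points).
  x = 7: rhs = 1, matching y values: 1, 10 (2 points).
  x = 8: rhs = 1, matching y values: 1, 10 (2 points).
  x = 9: rhs = 5, matching y values: 4, 7 (2 points).
  x = 10: rhs = 8, matching y values: none (0 points).
Total affine count: 15.
Full point count |E(F_11)| = 15 + 1 = 16.
Hasse bound: |16 − (11+1)| = |4| = 4 ≤ 2√11 ≈ 6.6332 ✓.
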